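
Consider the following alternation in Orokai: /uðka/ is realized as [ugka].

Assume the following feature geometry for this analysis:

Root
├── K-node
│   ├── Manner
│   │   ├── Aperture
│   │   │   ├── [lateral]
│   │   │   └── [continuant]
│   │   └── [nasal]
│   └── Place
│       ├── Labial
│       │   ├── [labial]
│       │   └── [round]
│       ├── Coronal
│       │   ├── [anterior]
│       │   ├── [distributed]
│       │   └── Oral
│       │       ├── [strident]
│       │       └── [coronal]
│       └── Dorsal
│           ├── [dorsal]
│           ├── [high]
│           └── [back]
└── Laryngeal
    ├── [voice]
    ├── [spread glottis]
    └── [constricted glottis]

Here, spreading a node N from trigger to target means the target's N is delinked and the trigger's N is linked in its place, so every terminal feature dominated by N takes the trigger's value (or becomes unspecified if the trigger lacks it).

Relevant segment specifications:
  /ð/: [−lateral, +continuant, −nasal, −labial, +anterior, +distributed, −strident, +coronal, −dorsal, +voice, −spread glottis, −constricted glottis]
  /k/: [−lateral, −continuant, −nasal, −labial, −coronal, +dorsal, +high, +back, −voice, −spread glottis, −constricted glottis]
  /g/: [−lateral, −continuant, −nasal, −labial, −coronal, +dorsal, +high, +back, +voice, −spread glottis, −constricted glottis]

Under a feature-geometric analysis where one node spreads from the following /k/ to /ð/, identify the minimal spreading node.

K-node

Comparing /ð/ with its surface form [g], the features that change are [continuant], [coronal], [anterior], [distributed], [strident], [dorsal], [high], [back].
These terminals are all dominated by K-node, and no proper subconstituent of K-node covers them all; K-node is their lowest common ancestor.
Delinking /ð/'s K-node and associating /k/'s K-node gives precisely the feature bundle of [g].
[voice] — on which /k/ differs from /ð/ — is unchanged, so Root cannot have spread; the constituent is no larger than K-node.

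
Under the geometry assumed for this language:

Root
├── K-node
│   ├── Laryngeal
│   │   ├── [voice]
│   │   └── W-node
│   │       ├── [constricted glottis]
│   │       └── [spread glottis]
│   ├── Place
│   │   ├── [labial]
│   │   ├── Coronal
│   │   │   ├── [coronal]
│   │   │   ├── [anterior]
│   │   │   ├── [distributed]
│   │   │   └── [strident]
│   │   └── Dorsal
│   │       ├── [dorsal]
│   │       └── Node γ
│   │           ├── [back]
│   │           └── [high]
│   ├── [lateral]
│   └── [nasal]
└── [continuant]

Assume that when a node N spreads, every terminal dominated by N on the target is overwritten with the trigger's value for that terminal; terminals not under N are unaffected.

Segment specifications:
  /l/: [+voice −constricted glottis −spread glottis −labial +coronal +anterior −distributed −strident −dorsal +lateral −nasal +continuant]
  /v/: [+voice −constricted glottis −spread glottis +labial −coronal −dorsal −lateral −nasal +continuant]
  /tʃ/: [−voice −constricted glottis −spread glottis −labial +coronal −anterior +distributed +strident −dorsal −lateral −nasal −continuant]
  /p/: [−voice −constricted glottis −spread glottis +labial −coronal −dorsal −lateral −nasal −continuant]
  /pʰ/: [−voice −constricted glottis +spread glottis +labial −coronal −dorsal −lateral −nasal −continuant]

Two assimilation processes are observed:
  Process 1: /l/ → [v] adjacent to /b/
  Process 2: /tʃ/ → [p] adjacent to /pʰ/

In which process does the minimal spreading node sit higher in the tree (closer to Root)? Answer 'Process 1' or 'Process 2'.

Process 1

Process 1: the features that change are [lateral], [labial], [coronal], [anterior], [distributed], [strident]; the minimal node is K-node (depth 1).
Process 2 alters [labial], [coronal], [anterior], [distributed], [strident]; the lowest common ancestor is Place (depth 2 from Root).
K-node is closer to Root than Place, so Process 1 spreads the higher node.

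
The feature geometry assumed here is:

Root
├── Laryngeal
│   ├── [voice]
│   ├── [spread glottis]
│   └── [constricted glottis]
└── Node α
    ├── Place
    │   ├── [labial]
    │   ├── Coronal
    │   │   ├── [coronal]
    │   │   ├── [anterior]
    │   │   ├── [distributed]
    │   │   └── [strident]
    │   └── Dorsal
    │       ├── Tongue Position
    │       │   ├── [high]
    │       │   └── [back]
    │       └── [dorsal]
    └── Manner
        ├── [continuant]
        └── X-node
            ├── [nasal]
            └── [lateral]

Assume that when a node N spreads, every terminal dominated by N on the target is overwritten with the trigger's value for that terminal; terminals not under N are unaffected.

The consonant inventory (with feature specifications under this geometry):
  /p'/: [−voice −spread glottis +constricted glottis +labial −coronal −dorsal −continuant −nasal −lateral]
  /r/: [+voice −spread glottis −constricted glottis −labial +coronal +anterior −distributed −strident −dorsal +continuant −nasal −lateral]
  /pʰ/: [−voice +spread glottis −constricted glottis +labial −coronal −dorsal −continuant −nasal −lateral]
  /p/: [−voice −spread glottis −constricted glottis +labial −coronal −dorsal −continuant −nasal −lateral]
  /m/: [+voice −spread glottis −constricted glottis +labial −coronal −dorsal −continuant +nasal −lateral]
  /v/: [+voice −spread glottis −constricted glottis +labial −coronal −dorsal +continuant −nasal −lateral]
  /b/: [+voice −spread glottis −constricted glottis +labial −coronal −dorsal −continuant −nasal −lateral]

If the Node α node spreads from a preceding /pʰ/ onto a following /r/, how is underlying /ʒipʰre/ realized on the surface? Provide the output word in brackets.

[ʒipʰbe]

Node α immediately or transitively dominates [labial], [coronal], [anterior], [distributed], [strident], [high], [back], [dorsal], [continuant], [nasal], [lateral].
The target acquires /pʰ/'s values for everything under Node α — [+labial], [−coronal], [−dorsal], [−continuant], [−nasal], [−lateral] — while keeping its own [voice], [spread glottis], [constricted glottis].
The resulting bundle matches /b/ in the inventory; substituting it for /r/ gives [ʒipʰbe].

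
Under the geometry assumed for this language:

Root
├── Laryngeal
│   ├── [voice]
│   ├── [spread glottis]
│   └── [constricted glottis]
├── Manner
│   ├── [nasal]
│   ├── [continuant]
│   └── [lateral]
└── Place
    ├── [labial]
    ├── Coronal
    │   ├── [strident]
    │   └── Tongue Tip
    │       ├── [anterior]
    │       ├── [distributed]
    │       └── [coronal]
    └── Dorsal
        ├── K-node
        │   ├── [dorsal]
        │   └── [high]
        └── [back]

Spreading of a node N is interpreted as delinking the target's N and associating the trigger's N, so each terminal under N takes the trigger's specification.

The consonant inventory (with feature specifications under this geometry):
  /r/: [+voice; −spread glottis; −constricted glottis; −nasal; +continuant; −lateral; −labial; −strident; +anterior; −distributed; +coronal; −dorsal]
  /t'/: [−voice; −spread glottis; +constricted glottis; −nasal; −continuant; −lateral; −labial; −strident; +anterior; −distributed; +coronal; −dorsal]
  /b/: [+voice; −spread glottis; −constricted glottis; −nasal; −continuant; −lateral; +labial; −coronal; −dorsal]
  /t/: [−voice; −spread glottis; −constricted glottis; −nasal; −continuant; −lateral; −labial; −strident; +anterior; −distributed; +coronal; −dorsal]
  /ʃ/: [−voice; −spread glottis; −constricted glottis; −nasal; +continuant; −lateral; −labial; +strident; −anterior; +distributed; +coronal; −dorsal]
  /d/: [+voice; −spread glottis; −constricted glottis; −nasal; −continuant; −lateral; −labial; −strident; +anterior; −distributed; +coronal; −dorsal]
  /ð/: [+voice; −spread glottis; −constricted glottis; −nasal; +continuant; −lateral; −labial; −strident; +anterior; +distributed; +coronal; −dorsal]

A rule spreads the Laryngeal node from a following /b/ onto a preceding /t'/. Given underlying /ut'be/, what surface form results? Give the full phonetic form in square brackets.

[udbe]

Terminals under Laryngeal in this geometry: [voice], [spread glottis], [constricted glottis].
The target acquires /b/'s values for everything under Laryngeal — [+voice], [−spread glottis], [−constricted glottis] — while keeping its own [nasal], [continuant], [lateral], ….
This feature bundle is that of [d], so /ut'be/ surfaces as [udbe].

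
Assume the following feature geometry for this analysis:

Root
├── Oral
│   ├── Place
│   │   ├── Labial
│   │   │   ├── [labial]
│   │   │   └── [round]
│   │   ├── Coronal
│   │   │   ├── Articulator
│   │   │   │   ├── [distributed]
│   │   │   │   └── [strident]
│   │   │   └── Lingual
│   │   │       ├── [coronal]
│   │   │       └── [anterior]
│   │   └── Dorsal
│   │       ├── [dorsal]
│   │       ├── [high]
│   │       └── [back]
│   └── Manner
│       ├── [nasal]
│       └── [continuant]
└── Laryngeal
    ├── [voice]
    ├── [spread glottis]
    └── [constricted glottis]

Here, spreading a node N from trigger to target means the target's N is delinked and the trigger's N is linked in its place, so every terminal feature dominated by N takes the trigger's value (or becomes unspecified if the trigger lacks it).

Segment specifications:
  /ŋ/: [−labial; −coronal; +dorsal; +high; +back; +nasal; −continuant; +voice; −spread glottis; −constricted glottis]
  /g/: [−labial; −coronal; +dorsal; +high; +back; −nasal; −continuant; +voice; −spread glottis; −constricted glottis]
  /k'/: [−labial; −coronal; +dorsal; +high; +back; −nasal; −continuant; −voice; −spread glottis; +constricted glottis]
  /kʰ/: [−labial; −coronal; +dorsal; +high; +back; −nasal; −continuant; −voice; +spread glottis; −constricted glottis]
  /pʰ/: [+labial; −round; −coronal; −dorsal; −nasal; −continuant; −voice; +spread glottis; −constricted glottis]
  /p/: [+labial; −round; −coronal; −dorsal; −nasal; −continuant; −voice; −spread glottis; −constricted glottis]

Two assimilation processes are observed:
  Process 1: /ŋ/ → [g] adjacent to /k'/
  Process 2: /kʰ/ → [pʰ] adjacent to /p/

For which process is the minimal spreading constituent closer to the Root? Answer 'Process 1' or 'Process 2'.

In Process 1, [nasal] changes, so the minimal spreading node is [nasal] at depth 3.
Process 2: the features that change are [labial], [round], [dorsal], [high], [back]; the minimal node is Place (depth 2).
Place (depth 2) sits above [nasal] (depth 3), making Process 2 the one with the higher spreading node.

Process 2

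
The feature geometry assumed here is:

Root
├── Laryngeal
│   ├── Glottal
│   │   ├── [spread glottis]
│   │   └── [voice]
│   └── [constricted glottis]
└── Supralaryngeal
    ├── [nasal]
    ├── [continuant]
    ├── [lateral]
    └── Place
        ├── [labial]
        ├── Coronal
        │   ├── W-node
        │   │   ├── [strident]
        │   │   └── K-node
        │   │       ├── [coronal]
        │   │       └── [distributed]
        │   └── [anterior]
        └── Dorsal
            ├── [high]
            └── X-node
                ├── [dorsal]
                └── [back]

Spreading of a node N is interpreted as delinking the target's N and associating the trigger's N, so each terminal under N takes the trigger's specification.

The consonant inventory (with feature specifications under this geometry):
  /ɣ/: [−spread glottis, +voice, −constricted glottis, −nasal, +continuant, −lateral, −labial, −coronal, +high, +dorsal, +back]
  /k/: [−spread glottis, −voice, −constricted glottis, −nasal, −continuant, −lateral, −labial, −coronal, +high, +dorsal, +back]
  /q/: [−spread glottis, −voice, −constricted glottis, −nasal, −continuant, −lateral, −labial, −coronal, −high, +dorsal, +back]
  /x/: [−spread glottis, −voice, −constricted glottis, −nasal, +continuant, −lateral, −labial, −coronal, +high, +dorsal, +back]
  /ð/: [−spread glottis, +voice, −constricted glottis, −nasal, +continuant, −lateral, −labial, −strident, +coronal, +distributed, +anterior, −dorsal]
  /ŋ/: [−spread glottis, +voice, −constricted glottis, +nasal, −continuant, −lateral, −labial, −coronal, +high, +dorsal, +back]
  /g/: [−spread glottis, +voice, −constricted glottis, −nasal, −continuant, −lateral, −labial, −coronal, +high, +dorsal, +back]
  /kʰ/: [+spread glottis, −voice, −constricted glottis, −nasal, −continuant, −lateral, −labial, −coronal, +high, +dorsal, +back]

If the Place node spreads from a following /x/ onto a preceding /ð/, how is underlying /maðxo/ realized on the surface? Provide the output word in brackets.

Place immediately or transitively dominates [labial], [strident], [coronal], [distributed], [anterior], [high], [dorsal], [back].
The target acquires /x/'s values for everything under Place — [−labial], [−coronal], [+high], [+dorsal], [+back] — while keeping its own [spread glottis], [voice], [constricted glottis], ….
The resulting bundle matches /ɣ/ in the inventory; substituting it for /ð/ gives [maɣxo].

[maɣxo]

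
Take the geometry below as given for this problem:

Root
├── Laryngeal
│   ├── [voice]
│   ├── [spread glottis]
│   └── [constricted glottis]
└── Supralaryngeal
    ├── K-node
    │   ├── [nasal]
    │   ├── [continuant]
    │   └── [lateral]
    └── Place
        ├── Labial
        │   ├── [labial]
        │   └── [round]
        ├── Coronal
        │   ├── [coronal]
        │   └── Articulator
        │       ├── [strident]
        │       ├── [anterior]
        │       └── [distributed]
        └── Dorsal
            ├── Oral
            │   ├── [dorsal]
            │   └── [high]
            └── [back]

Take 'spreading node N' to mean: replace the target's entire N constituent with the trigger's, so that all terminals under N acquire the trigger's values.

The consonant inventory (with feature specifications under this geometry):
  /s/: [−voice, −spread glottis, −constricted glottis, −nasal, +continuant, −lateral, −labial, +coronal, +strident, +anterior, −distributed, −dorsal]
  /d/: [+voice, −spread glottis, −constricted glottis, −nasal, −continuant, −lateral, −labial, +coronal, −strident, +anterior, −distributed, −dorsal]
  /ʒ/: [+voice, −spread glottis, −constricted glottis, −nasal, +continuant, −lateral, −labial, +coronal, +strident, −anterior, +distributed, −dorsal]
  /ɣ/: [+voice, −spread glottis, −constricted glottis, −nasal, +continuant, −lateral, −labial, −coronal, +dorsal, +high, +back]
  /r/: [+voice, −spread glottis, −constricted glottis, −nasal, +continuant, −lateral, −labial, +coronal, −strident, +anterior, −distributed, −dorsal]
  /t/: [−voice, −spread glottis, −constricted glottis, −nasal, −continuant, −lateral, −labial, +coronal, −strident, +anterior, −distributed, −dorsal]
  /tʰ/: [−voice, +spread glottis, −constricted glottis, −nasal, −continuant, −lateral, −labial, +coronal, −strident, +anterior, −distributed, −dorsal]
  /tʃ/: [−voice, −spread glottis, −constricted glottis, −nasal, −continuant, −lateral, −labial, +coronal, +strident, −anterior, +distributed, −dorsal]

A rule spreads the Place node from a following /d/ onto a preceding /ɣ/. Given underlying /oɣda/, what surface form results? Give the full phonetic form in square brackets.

[orda]

The Place node dominates the terminals [labial], [round], [coronal], [strident], [anterior], [distributed], [dorsal], [high], [back].
Spreading Place from /d/ onto /ɣ/ replaces those values with /d/'s: [−labial], [+coronal], [−strident], [+anterior], [−distributed], [−dorsal]. Features outside Place ([voice], [spread glottis], [constricted glottis], …) stay as in /ɣ/.
The resulting bundle matches /r/ in the inventory; substituting it for /ɣ/ gives [orda].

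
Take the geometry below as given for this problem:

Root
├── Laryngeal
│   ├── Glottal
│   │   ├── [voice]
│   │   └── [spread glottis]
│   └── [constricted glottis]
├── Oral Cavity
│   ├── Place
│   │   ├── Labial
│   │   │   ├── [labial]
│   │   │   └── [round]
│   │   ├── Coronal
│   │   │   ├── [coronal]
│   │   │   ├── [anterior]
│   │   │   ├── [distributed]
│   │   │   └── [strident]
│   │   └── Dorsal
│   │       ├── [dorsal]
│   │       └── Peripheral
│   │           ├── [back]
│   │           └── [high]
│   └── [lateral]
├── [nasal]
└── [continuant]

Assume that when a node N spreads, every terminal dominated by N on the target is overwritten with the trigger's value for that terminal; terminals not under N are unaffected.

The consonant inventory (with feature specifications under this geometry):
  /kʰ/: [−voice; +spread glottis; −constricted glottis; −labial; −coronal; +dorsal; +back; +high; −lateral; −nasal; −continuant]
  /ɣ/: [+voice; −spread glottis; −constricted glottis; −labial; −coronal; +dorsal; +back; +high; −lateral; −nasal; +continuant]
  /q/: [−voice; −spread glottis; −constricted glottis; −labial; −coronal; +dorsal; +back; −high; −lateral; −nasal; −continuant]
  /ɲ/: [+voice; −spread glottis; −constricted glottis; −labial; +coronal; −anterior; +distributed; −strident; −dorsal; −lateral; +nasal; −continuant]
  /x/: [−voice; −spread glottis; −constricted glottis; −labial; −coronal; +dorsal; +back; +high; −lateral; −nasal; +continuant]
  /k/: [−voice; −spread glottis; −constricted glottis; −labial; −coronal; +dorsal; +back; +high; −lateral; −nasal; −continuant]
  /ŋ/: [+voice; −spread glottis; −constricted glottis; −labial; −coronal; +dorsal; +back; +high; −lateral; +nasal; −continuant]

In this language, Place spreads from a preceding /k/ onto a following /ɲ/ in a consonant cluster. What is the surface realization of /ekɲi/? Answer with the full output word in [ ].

The Place node dominates the terminals [labial], [round], [coronal], [anterior], [distributed], [strident], [dorsal], [back], [high].
The target acquires /k/'s values for everything under Place — [−labial], [−coronal], [+dorsal], [+back], [+high] — while keeping its own [voice], [spread glottis], [constricted glottis], ….
This feature bundle is that of [ŋ], so /ekɲi/ surfaces as [ekŋi].

[ekŋi]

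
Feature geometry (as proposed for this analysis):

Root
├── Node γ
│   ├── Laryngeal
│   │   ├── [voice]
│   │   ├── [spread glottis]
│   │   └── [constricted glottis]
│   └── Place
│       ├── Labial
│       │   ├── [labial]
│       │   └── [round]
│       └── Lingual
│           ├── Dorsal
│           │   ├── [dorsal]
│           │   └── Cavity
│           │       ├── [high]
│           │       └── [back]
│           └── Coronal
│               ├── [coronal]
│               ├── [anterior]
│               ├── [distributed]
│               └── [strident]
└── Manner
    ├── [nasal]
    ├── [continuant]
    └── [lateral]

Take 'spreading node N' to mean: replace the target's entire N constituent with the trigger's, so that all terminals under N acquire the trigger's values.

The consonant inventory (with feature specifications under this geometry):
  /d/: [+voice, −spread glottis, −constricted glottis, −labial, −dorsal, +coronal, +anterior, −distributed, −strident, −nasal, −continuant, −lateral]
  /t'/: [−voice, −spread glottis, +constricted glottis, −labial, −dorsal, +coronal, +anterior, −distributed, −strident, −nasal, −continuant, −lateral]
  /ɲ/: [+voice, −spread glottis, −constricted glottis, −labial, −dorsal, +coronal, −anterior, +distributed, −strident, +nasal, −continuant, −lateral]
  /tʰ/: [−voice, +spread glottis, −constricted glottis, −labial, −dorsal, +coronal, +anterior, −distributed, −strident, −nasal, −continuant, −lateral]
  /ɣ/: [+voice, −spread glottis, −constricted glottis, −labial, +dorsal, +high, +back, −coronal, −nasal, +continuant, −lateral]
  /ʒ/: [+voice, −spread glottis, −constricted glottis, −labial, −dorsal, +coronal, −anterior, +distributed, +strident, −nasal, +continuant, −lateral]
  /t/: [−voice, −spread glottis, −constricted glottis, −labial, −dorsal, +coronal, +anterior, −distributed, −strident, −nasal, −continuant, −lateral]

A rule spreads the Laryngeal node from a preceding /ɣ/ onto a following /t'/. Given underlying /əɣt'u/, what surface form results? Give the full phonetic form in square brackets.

[əɣdu]

Laryngeal immediately or transitively dominates [voice], [spread glottis], [constricted glottis].
The target acquires /ɣ/'s values for everything under Laryngeal — [+voice], [−spread glottis], [−constricted glottis] — while keeping its own [labial], [dorsal], [coronal], ….
Among the inventory, only /d/ has exactly this specification, giving the surface form [əɣdu].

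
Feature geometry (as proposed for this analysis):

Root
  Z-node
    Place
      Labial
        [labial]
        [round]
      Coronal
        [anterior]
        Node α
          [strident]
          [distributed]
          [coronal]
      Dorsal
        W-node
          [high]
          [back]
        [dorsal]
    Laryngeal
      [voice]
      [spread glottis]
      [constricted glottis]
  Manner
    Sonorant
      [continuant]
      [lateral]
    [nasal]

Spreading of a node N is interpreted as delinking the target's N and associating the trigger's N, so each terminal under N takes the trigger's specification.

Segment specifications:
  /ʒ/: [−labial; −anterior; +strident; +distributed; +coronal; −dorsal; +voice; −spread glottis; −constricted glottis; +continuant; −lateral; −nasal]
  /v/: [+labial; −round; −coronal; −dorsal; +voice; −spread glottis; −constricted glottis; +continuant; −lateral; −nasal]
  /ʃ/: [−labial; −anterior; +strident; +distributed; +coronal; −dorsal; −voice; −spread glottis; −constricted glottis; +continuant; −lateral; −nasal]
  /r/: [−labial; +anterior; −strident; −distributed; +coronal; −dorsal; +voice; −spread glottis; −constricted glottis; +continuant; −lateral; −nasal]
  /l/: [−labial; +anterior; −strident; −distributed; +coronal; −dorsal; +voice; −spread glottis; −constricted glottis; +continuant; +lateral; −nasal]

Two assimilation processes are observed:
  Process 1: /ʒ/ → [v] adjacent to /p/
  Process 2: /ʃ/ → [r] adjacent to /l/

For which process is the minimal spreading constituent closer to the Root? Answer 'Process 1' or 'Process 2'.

Process 2

Process 1 alters [labial], [round], [coronal], [anterior], [distributed], [strident]; the lowest common ancestor is Place (depth 2 from Root).
Process 2: the features that change are [voice], [anterior], [distributed], [strident]; the minimal node is Z-node (depth 1).
Depth 1 < depth 2; Process 2 involves the structurally higher constituent Z-node.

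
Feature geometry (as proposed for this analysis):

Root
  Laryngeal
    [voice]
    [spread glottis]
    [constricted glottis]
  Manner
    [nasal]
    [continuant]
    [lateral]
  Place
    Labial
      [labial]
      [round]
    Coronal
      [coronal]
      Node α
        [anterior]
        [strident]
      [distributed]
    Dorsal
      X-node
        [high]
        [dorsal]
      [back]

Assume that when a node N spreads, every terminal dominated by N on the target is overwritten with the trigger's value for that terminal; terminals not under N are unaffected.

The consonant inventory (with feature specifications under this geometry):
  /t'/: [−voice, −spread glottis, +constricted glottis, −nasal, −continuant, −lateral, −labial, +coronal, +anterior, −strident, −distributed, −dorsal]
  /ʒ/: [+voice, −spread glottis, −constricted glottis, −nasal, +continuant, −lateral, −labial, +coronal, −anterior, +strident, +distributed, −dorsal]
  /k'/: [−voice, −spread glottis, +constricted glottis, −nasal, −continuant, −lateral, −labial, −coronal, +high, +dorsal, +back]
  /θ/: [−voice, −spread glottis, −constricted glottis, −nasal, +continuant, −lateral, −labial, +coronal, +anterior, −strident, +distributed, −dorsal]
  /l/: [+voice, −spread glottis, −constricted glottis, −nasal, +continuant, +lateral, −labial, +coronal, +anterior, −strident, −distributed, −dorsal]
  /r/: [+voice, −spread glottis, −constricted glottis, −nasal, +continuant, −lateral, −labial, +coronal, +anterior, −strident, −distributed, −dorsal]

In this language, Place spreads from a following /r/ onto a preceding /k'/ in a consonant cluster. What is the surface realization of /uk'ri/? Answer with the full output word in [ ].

[ut'ri]

Place immediately or transitively dominates [labial], [round], [coronal], [anterior], [strident], [distributed], [high], [dorsal], [back].
After delinking /k'/'s Place and linking /r/'s, the affected terminals become [−labial], [+coronal], [+anterior], [−strident], [−distributed], [−dorsal]; [voice], [spread glottis], [constricted glottis], … (outside Place) are retained from /k'/.
Among the inventory, only /t'/ has exactly this specification, giving the surface form [ut'ri].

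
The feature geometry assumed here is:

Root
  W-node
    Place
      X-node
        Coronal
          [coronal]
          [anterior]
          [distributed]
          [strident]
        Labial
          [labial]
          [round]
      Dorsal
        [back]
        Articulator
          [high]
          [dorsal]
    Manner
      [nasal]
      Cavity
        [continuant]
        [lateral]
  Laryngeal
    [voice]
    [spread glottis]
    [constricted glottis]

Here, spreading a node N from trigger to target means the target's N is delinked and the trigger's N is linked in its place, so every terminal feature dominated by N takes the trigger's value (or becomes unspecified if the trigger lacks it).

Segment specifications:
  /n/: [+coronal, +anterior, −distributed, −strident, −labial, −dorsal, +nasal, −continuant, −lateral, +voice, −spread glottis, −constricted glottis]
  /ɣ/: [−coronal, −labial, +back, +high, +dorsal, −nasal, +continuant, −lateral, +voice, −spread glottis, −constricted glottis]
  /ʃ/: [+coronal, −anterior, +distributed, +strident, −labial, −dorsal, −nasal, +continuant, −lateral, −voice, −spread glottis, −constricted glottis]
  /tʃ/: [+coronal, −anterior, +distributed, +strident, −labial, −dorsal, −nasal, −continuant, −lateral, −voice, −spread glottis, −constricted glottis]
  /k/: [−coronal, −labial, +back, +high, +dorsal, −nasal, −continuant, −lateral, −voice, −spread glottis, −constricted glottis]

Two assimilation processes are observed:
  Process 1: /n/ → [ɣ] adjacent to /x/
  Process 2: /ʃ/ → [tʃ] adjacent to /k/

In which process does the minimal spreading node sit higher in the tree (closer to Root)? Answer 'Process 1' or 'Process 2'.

Process 1: the features that change are [nasal], [continuant], [coronal], [anterior], [distributed], [strident], [dorsal], [high], [back]; the minimal node is W-node (depth 1).
Process 2 alters [continuant]; the lowest dominating node is [continuant] (depth 4 from Root).
Depth 1 < depth 4; Process 1 involves the structurally higher constituent W-node.

Process 1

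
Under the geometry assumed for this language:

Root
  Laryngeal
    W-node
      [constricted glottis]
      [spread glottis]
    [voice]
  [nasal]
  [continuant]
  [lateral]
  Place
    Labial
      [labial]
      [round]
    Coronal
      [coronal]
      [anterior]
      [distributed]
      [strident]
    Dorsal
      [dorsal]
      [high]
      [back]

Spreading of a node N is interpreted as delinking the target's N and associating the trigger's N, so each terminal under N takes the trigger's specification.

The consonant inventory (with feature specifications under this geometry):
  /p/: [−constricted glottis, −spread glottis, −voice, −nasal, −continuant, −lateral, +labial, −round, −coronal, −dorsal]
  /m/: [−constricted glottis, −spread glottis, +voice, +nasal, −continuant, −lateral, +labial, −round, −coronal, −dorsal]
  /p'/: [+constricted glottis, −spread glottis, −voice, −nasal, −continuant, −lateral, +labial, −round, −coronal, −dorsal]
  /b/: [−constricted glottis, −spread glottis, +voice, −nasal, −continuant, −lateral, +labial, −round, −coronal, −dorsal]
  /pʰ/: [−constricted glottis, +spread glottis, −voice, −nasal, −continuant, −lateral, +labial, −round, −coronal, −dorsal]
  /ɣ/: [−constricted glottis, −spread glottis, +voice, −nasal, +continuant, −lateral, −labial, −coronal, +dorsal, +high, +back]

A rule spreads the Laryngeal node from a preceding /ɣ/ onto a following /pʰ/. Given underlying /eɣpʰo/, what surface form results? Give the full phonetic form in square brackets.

[eɣbo]

Terminals under Laryngeal in this geometry: [constricted glottis], [spread glottis], [voice].
Spreading Laryngeal from /ɣ/ onto /pʰ/ replaces those values with /ɣ/'s: [−constricted glottis], [−spread glottis], [+voice]. Features outside Laryngeal ([nasal], [continuant], [lateral], …) stay as in /pʰ/.
The resulting bundle matches /b/ in the inventory; substituting it for /pʰ/ gives [eɣbo].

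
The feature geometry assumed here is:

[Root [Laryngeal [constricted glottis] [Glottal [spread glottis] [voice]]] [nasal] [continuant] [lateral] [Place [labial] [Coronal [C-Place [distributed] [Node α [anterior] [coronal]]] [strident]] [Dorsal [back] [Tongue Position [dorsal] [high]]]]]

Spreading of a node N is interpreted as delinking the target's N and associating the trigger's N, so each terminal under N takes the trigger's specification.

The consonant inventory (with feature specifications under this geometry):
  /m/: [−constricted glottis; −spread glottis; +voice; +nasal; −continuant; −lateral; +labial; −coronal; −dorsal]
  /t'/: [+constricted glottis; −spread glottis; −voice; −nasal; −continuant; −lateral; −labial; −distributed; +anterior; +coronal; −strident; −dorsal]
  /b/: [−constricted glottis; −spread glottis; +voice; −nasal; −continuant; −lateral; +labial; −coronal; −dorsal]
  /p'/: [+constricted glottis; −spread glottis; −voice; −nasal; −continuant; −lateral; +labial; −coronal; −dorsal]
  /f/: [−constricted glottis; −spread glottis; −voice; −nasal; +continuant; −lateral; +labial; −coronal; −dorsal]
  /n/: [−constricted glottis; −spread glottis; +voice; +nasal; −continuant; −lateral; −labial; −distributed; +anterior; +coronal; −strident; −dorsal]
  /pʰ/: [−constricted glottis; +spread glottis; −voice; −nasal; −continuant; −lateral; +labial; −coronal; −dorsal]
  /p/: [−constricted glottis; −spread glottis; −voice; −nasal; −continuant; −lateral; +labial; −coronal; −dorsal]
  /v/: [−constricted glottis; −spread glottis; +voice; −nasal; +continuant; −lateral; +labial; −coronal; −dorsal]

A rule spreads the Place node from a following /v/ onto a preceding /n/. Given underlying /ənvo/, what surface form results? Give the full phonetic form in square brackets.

[əmvo]

The Place node dominates the terminals [labial], [distributed], [anterior], [coronal], [strident], [back], [dorsal], [high].
The target acquires /v/'s values for everything under Place — [+labial], [−coronal], [−dorsal] — while keeping its own [constricted glottis], [spread glottis], [voice], ….
This feature bundle is that of [m], so /ənvo/ surfaces as [əmvo].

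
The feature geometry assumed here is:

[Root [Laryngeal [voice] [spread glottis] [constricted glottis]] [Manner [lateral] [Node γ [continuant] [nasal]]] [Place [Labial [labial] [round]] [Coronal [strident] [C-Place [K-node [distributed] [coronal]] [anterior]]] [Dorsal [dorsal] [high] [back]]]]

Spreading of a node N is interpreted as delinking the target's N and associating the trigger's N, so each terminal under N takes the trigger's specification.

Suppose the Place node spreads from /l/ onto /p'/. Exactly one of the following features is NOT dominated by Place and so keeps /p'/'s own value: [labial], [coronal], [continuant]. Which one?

[continuant]

The terminals dominated by Place are [labial], [round], [strident], [distributed], [coronal], [anterior], [dorsal], [high], [back].
[labial], [coronal] all lie under Place, so they are overwritten when Place spreads.
[continuant] attaches under Node γ, not under Place, so /p'/ retains its own value for [continuant].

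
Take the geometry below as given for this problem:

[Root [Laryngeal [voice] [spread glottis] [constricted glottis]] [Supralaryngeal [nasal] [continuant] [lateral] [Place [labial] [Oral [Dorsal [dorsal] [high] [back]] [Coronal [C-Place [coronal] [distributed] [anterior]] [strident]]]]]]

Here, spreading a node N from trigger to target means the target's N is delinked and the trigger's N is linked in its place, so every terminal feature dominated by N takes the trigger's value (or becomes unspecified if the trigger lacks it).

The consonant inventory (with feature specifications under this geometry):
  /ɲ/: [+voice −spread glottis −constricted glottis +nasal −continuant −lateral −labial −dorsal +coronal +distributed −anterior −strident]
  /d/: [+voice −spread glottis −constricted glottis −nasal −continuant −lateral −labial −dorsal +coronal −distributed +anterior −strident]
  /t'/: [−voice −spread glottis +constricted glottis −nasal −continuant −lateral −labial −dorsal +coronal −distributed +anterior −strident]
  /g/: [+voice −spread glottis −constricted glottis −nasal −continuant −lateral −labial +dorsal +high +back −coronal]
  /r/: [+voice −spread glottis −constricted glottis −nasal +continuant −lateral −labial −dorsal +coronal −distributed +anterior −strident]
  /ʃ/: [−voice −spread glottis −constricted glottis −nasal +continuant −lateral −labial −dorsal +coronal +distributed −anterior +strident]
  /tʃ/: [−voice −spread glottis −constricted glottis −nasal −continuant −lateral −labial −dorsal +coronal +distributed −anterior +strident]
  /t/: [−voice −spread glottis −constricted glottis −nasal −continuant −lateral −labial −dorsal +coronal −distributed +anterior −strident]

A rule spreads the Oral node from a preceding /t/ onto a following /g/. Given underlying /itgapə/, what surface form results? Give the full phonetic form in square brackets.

Oral immediately or transitively dominates [dorsal], [high], [back], [coronal], [distributed], [anterior], [strident].
Spreading Oral from /t/ onto /g/ replaces those values with /t/'s: [−dorsal], [+coronal], [−distributed], [+anterior], [−strident]. Features outside Oral ([voice], [spread glottis], [constricted glottis], …) stay as in /g/.
Among the inventory, only /d/ has exactly this specification, giving the surface form [itdapə].

[itdapə]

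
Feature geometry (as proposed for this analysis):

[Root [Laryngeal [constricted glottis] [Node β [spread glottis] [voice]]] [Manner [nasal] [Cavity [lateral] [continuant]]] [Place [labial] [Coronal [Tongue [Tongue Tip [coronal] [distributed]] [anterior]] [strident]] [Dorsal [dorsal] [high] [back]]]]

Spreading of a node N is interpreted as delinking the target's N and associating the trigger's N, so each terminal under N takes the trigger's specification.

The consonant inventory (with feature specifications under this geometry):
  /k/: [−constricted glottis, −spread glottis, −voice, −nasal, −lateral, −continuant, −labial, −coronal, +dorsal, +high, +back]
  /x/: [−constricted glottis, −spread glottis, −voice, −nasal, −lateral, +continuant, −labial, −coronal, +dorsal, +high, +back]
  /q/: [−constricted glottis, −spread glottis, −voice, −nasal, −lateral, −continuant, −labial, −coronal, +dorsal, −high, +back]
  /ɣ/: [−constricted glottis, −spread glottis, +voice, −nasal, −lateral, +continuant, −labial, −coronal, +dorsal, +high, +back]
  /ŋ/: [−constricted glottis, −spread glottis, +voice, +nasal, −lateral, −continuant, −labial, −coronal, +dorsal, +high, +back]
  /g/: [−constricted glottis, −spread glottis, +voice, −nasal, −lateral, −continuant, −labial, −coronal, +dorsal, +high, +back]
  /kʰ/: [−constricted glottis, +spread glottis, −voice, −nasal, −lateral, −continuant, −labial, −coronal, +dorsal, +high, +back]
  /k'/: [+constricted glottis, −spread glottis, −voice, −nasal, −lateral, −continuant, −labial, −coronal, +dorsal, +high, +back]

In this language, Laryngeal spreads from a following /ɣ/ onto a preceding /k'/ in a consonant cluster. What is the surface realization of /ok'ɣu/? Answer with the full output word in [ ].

[ogɣu]

The Laryngeal node dominates the terminals [constricted glottis], [spread glottis], [voice].
The target acquires /ɣ/'s values for everything under Laryngeal — [−constricted glottis], [−spread glottis], [+voice] — while keeping its own [nasal], [lateral], [continuant], ….
This feature bundle is that of [g], so /ok'ɣu/ surfaces as [ogɣu].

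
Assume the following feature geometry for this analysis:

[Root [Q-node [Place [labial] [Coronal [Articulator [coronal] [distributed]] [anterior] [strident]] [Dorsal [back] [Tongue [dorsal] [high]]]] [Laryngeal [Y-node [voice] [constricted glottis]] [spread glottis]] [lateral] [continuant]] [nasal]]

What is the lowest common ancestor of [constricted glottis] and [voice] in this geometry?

[constricted glottis]: Root > Q-node > Laryngeal > Y-node > [constricted glottis].
[voice]: Root > Q-node > Laryngeal > Y-node > [voice].
These paths first converge at Y-node; no daughter of Y-node dominates all 2 features, so Y-node is the minimal constituent.

Y-node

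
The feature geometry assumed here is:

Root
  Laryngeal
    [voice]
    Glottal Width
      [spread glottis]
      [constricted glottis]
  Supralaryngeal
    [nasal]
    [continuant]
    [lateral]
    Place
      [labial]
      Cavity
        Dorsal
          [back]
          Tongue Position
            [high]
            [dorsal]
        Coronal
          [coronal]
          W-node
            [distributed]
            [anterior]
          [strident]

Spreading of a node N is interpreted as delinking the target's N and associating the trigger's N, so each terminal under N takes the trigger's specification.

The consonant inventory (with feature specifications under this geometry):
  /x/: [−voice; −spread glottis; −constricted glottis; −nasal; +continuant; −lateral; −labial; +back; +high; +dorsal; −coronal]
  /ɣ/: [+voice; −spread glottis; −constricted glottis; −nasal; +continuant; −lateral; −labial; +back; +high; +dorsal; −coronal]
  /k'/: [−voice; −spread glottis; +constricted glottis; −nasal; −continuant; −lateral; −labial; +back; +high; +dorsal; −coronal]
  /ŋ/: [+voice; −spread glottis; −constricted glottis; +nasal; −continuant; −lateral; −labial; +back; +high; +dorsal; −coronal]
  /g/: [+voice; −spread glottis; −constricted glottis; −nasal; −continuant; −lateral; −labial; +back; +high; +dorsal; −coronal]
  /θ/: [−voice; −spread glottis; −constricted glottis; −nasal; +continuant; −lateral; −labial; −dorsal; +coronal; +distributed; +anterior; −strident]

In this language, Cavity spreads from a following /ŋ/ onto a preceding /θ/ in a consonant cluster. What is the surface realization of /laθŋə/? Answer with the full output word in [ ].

[laxŋə]

Terminals under Cavity in this geometry: [back], [high], [dorsal], [coronal], [distributed], [anterior], [strident].
Spreading Cavity from /ŋ/ onto /θ/ replaces those values with /ŋ/'s: [+back], [+high], [+dorsal], [−coronal]. Features outside Cavity ([voice], [spread glottis], [constricted glottis], …) stay as in /θ/.
The resulting bundle matches /x/ in the inventory; substituting it for /θ/ gives [laxŋə].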